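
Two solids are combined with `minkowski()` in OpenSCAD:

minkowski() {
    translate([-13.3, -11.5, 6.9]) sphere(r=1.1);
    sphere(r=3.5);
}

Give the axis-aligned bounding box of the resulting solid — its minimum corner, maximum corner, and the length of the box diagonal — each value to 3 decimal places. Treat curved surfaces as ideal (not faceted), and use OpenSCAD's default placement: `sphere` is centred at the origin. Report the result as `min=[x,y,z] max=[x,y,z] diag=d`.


min=[-17.900,-16.100,2.300] max=[-8.700,-6.900,11.500] diag=15.935

A = translate([-13.3, -11.5, 6.9]) sphere(r=1.1) → bbox [-14.4,-12.6,5.8] .. [-12.2,-10.4,8]
B = sphere(r=3.5) → bbox [-3.5,-3.5,-3.5] .. [3.5,3.5,3.5]
lo = A.lo+B.lo = [-14.4-3.5, -12.6-3.5, 5.8-3.5] = [-17.900,-16.100,2.300]
hi = A.hi+B.hi = [-12.2+3.5, -10.4+3.5, 8+3.5] = [-8.700,-6.900,11.500]
diag = √(9.2²+9.2²+9.2²) = √253.92 = 15.935


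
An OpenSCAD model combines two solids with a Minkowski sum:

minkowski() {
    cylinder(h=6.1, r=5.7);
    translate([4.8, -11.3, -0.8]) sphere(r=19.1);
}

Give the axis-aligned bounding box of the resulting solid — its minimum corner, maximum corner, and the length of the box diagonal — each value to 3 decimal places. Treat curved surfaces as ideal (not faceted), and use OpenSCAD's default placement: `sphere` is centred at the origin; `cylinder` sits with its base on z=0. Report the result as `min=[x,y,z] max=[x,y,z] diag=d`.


A = translate([4.8, -11.3, -0.8]) sphere(r=19.1) → bbox [-14.3,-30.4,-19.9] .. [23.9,7.8,18.3]
B = cylinder(h=6.1, r=5.7) → bbox [-5.7,-5.7,0] .. [5.7,5.7,6.1]
lo = A.lo+B.lo = [-14.3-5.7, -30.4-5.7, -19.9+0] = [-20.000,-36.100,-19.900]
hi = A.hi+B.hi = [23.9+5.7, 7.8+5.7, 18.3+6.1] = [29.600,13.500,24.400]
diag = √(49.6²+49.6²+44.3²) = √6882.81 = 82.963

min=[-20.000,-36.100,-19.900] max=[29.600,13.500,24.400] diag=82.963


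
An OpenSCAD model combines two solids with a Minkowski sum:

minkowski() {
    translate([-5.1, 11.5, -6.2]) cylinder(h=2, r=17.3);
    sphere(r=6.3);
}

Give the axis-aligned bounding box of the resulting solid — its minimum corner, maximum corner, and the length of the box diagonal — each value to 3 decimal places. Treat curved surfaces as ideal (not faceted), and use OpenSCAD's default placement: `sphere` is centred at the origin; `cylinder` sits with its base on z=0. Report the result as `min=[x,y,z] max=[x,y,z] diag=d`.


A = translate([-5.1, 11.5, -6.2]) cylinder(h=2, r=17.3) → bbox [-22.4,-5.8,-6.2] .. [12.2,28.8,-4.2]
B = sphere(r=6.3) → bbox [-6.3,-6.3,-6.3] .. [6.3,6.3,6.3]
lo = A.lo+B.lo = [-22.4-6.3, -5.8-6.3, -6.2-6.3] = [-28.700,-12.100,-12.500]
hi = A.hi+B.hi = [12.2+6.3, 28.8+6.3, -4.2+6.3] = [18.500,35.100,2.100]
diag = √(47.2²+47.2²+14.6²) = √4668.84 = 68.329

min=[-28.700,-12.100,-12.500] max=[18.500,35.100,2.100] diag=68.329


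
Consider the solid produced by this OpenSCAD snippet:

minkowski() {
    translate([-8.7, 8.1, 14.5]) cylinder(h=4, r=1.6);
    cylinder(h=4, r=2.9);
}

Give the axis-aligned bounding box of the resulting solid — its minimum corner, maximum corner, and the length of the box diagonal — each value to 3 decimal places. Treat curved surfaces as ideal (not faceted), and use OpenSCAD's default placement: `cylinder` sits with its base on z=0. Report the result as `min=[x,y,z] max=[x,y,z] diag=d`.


A = translate([-8.7, 8.1, 14.5]) cylinder(h=4, r=1.6) → bbox [-10.3,6.5,14.5] .. [-7.1,9.7,18.5]
B = cylinder(h=4, r=2.9) → bbox [-2.9,-2.9,0] .. [2.9,2.9,4]
lo = A.lo+B.lo = [-10.3-2.9, 6.5-2.9, 14.5+0] = [-13.200,3.600,14.500]
hi = A.hi+B.hi = [-7.1+2.9, 9.7+2.9, 18.5+4] = [-4.200,12.600,22.500]
diag = √(9²+9²+8²) = √226 = 15.033

min=[-13.200,3.600,14.500] max=[-4.200,12.600,22.500] diag=15.033


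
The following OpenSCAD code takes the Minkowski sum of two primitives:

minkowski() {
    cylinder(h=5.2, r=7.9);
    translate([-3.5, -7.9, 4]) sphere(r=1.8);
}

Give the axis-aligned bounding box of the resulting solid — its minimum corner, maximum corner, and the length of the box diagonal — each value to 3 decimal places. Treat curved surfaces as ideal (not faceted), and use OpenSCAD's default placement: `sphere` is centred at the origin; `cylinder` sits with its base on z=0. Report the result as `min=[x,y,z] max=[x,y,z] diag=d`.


A = translate([-3.5, -7.9, 4]) sphere(r=1.8) → bbox [-5.3,-9.7,2.2] .. [-1.7,-6.1,5.8]
B = cylinder(h=5.2, r=7.9) → bbox [-7.9,-7.9,0] .. [7.9,7.9,5.2]
lo = A.lo+B.lo = [-5.3-7.9, -9.7-7.9, 2.2+0] = [-13.200,-17.600,2.200]
hi = A.hi+B.hi = [-1.7+7.9, -6.1+7.9, 5.8+5.2] = [6.200,1.800,11.000]
diag = √(19.4²+19.4²+8.8²) = √830.16 = 28.812

min=[-13.200,-17.600,2.200] max=[6.200,1.800,11.000] diag=28.812


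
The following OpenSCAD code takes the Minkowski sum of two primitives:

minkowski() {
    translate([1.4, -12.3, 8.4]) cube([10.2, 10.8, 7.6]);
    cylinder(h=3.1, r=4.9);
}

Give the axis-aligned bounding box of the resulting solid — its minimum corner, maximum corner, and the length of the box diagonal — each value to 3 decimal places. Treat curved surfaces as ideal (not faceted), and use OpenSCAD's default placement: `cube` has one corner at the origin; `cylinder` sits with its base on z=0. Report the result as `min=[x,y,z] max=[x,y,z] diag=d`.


min=[-3.500,-17.200,8.400] max=[16.500,3.400,19.100] diag=30.641

A = translate([1.4, -12.3, 8.4]) cube([10.2, 10.8, 7.6]) → bbox [1.4,-12.3,8.4] .. [11.6,-1.5,16]
B = cylinder(h=3.1, r=4.9) → bbox [-4.9,-4.9,0] .. [4.9,4.9,3.1]
lo = A.lo+B.lo = [1.4-4.9, -12.3-4.9, 8.4+0] = [-3.500,-17.200,8.400]
hi = A.hi+B.hi = [11.6+4.9, -1.5+4.9, 16+3.1] = [16.500,3.400,19.100]
diag = √(20²+20.6²+10.7²) = √938.85 = 30.641


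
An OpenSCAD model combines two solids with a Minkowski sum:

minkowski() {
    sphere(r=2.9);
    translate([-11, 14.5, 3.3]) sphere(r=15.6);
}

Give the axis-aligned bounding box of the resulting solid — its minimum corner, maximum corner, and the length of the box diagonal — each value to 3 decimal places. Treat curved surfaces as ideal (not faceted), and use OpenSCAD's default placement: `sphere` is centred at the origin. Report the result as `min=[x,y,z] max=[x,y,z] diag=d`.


A = translate([-11, 14.5, 3.3]) sphere(r=15.6) → bbox [-26.6,-1.1,-12.3] .. [4.6,30.1,18.9]
B = sphere(r=2.9) → bbox [-2.9,-2.9,-2.9] .. [2.9,2.9,2.9]
lo = A.lo+B.lo = [-26.6-2.9, -1.1-2.9, -12.3-2.9] = [-29.500,-4.000,-15.200]
hi = A.hi+B.hi = [4.6+2.9, 30.1+2.9, 18.9+2.9] = [7.500,33.000,21.800]
diag = √(37²+37²+37²) = √4107 = 64.086

min=[-29.500,-4.000,-15.200] max=[7.500,33.000,21.800] diag=64.086


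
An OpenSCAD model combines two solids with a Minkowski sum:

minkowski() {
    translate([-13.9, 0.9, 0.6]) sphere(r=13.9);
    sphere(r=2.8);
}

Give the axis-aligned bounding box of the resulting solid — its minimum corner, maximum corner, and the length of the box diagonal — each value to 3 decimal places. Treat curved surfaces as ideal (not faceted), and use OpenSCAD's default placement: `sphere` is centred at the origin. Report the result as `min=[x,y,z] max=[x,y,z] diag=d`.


min=[-30.600,-15.800,-16.100] max=[2.800,17.600,17.300] diag=57.850

A = translate([-13.9, 0.9, 0.6]) sphere(r=13.9) → bbox [-27.8,-13,-13.3] .. [0,14.8,14.5]
B = sphere(r=2.8) → bbox [-2.8,-2.8,-2.8] .. [2.8,2.8,2.8]
lo = A.lo+B.lo = [-27.8-2.8, -13-2.8, -13.3-2.8] = [-30.600,-15.800,-16.100]
hi = A.hi+B.hi = [0+2.8, 14.8+2.8, 14.5+2.8] = [2.800,17.600,17.300]
diag = √(33.4²+33.4²+33.4²) = √3346.68 = 57.850


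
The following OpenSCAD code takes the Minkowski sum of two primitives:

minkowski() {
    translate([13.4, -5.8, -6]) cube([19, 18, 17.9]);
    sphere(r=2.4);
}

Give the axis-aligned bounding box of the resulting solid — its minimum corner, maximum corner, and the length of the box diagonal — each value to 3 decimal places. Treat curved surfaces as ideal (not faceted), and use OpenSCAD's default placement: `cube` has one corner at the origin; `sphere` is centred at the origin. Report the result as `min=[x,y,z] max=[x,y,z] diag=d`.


A = translate([13.4, -5.8, -6]) cube([19, 18, 17.9]) → bbox [13.4,-5.8,-6] .. [32.4,12.2,11.9]
B = sphere(r=2.4) → bbox [-2.4,-2.4,-2.4] .. [2.4,2.4,2.4]
lo = A.lo+B.lo = [13.4-2.4, -5.8-2.4, -6-2.4] = [11.000,-8.200,-8.400]
hi = A.hi+B.hi = [32.4+2.4, 12.2+2.4, 11.9+2.4] = [34.800,14.600,14.300]
diag = √(23.8²+22.8²+22.7²) = √1601.57 = 40.020

min=[11.000,-8.200,-8.400] max=[34.800,14.600,14.300] diag=40.020


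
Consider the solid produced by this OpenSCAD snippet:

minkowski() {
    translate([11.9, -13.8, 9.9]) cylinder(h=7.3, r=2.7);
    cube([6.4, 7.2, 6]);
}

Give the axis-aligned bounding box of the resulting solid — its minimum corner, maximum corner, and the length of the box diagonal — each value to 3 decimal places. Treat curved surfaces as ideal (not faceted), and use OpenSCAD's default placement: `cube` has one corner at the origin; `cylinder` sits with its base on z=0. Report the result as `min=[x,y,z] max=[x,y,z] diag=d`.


min=[9.200,-16.500,9.900] max=[21.000,-3.900,23.200] diag=21.792

A = translate([11.9, -13.8, 9.9]) cylinder(h=7.3, r=2.7) → bbox [9.2,-16.5,9.9] .. [14.6,-11.1,17.2]
B = cube([6.4, 7.2, 6]) → bbox [0,0,0] .. [6.4,7.2,6]
lo = A.lo+B.lo = [9.2+0, -16.5+0, 9.9+0] = [9.200,-16.500,9.900]
hi = A.hi+B.hi = [14.6+6.4, -11.1+7.2, 17.2+6] = [21.000,-3.900,23.200]
diag = √(11.8²+12.6²+13.3²) = √474.89 = 21.792


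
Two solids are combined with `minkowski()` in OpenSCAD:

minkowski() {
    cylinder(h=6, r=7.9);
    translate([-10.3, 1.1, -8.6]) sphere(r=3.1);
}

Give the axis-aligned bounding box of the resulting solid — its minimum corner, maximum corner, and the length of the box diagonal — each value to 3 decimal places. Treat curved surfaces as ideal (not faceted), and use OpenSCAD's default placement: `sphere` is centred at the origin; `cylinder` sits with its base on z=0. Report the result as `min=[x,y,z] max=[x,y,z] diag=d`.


A = translate([-10.3, 1.1, -8.6]) sphere(r=3.1) → bbox [-13.4,-2,-11.7] .. [-7.2,4.2,-5.5]
B = cylinder(h=6, r=7.9) → bbox [-7.9,-7.9,0] .. [7.9,7.9,6]
lo = A.lo+B.lo = [-13.4-7.9, -2-7.9, -11.7+0] = [-21.300,-9.900,-11.700]
hi = A.hi+B.hi = [-7.2+7.9, 4.2+7.9, -5.5+6] = [0.700,12.100,0.500]
diag = √(22²+22²+12.2²) = √1116.84 = 33.419

min=[-21.300,-9.900,-11.700] max=[0.700,12.100,0.500] diag=33.419


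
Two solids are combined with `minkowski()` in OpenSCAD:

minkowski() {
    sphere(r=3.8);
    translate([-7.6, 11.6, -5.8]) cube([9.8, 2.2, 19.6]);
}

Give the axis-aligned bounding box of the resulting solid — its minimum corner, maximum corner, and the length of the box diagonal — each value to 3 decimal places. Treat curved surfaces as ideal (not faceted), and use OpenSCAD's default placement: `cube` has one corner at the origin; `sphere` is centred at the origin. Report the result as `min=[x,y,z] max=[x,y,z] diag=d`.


min=[-11.400,7.800,-9.600] max=[6.000,17.600,17.600] diag=33.744

A = translate([-7.6, 11.6, -5.8]) cube([9.8, 2.2, 19.6]) → bbox [-7.6,11.6,-5.8] .. [2.2,13.8,13.8]
B = sphere(r=3.8) → bbox [-3.8,-3.8,-3.8] .. [3.8,3.8,3.8]
lo = A.lo+B.lo = [-7.6-3.8, 11.6-3.8, -5.8-3.8] = [-11.400,7.800,-9.600]
hi = A.hi+B.hi = [2.2+3.8, 13.8+3.8, 13.8+3.8] = [6.000,17.600,17.600]
diag = √(17.4²+9.8²+27.2²) = √1138.64 = 33.744


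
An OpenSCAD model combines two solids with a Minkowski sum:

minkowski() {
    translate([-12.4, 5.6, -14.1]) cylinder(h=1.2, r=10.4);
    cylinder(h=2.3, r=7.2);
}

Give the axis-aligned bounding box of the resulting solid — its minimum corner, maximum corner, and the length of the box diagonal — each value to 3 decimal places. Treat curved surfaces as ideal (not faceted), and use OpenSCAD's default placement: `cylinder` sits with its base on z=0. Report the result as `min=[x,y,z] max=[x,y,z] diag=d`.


min=[-30.000,-12.000,-14.100] max=[5.200,23.200,-10.600] diag=49.903

A = translate([-12.4, 5.6, -14.1]) cylinder(h=1.2, r=10.4) → bbox [-22.8,-4.8,-14.1] .. [-2,16,-12.9]
B = cylinder(h=2.3, r=7.2) → bbox [-7.2,-7.2,0] .. [7.2,7.2,2.3]
lo = A.lo+B.lo = [-22.8-7.2, -4.8-7.2, -14.1+0] = [-30.000,-12.000,-14.100]
hi = A.hi+B.hi = [-2+7.2, 16+7.2, -12.9+2.3] = [5.200,23.200,-10.600]
diag = √(35.2²+35.2²+3.5²) = √2490.33 = 49.903


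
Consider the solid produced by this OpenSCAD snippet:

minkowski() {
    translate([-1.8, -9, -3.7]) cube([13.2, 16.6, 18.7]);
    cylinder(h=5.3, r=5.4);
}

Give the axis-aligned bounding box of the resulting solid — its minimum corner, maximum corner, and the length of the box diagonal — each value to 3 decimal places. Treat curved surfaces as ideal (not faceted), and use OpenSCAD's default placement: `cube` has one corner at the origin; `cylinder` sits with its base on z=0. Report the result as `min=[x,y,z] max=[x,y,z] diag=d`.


min=[-7.200,-14.400,-3.700] max=[16.800,13.000,20.300] diag=43.621

A = translate([-1.8, -9, -3.7]) cube([13.2, 16.6, 18.7]) → bbox [-1.8,-9,-3.7] .. [11.4,7.6,15]
B = cylinder(h=5.3, r=5.4) → bbox [-5.4,-5.4,0] .. [5.4,5.4,5.3]
lo = A.lo+B.lo = [-1.8-5.4, -9-5.4, -3.7+0] = [-7.200,-14.400,-3.700]
hi = A.hi+B.hi = [11.4+5.4, 7.6+5.4, 15+5.3] = [16.800,13.000,20.300]
diag = √(24²+27.4²+24²) = √1902.76 = 43.621


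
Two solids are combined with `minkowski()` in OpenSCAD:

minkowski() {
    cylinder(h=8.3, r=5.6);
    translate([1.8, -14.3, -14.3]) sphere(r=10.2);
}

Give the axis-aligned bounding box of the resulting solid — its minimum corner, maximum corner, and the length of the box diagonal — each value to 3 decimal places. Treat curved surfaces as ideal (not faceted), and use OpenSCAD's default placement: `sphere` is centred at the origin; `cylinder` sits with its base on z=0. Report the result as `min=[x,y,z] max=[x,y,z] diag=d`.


min=[-14.000,-30.100,-24.500] max=[17.600,1.500,4.200] diag=53.111

A = translate([1.8, -14.3, -14.3]) sphere(r=10.2) → bbox [-8.4,-24.5,-24.5] .. [12,-4.1,-4.1]
B = cylinder(h=8.3, r=5.6) → bbox [-5.6,-5.6,0] .. [5.6,5.6,8.3]
lo = A.lo+B.lo = [-8.4-5.6, -24.5-5.6, -24.5+0] = [-14.000,-30.100,-24.500]
hi = A.hi+B.hi = [12+5.6, -4.1+5.6, -4.1+8.3] = [17.600,1.500,4.200]
diag = √(31.6²+31.6²+28.7²) = √2820.81 = 53.111


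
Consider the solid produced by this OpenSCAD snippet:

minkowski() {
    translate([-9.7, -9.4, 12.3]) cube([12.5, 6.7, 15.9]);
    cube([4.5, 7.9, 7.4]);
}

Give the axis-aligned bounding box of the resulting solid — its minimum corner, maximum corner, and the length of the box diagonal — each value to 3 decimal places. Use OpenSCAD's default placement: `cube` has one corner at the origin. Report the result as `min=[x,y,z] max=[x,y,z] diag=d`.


min=[-9.700,-9.400,12.300] max=[7.300,5.200,35.600] diag=32.327

A = translate([-9.7, -9.4, 12.3]) cube([12.5, 6.7, 15.9]) → bbox [-9.7,-9.4,12.3] .. [2.8,-2.7,28.2]
B = cube([4.5, 7.9, 7.4]) → bbox [0,0,0] .. [4.5,7.9,7.4]
lo = A.lo+B.lo = [-9.7+0, -9.4+0, 12.3+0] = [-9.700,-9.400,12.300]
hi = A.hi+B.hi = [2.8+4.5, -2.7+7.9, 28.2+7.4] = [7.300,5.200,35.600]
diag = √(17²+14.6²+23.3²) = √1045.05 = 32.327


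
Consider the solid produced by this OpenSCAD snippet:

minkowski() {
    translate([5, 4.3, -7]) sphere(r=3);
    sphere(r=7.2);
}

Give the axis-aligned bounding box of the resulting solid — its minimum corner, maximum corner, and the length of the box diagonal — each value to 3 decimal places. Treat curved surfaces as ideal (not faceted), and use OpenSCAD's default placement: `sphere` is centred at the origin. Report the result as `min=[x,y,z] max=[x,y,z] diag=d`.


min=[-5.200,-5.900,-17.200] max=[15.200,14.500,3.200] diag=35.334

A = translate([5, 4.3, -7]) sphere(r=3) → bbox [2,1.3,-10] .. [8,7.3,-4]
B = sphere(r=7.2) → bbox [-7.2,-7.2,-7.2] .. [7.2,7.2,7.2]
lo = A.lo+B.lo = [2-7.2, 1.3-7.2, -10-7.2] = [-5.200,-5.900,-17.200]
hi = A.hi+B.hi = [8+7.2, 7.3+7.2, -4+7.2] = [15.200,14.500,3.200]
diag = √(20.4²+20.4²+20.4²) = √1248.48 = 35.334


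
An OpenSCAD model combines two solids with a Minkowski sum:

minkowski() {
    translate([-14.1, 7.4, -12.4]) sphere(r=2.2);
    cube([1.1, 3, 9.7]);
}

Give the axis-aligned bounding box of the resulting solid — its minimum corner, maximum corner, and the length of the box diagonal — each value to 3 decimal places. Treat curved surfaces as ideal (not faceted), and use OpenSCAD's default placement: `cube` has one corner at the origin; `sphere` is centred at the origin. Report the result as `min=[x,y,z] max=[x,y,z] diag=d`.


min=[-16.300,5.200,-14.600] max=[-10.800,12.600,-0.500] diag=16.847

A = translate([-14.1, 7.4, -12.4]) sphere(r=2.2) → bbox [-16.3,5.2,-14.6] .. [-11.9,9.6,-10.2]
B = cube([1.1, 3, 9.7]) → bbox [0,0,0] .. [1.1,3,9.7]
lo = A.lo+B.lo = [-16.3+0, 5.2+0, -14.6+0] = [-16.300,5.200,-14.600]
hi = A.hi+B.hi = [-11.9+1.1, 9.6+3, -10.2+9.7] = [-10.800,12.600,-0.500]
diag = √(5.5²+7.4²+14.1²) = √283.82 = 16.847


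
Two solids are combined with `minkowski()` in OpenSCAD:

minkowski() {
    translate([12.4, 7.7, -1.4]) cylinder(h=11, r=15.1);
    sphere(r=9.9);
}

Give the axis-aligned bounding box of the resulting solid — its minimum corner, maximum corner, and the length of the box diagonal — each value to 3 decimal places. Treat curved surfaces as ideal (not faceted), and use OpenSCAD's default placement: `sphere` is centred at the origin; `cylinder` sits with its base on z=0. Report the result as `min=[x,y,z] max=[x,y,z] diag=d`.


A = translate([12.4, 7.7, -1.4]) cylinder(h=11, r=15.1) → bbox [-2.7,-7.4,-1.4] .. [27.5,22.8,9.6]
B = sphere(r=9.9) → bbox [-9.9,-9.9,-9.9] .. [9.9,9.9,9.9]
lo = A.lo+B.lo = [-2.7-9.9, -7.4-9.9, -1.4-9.9] = [-12.600,-17.300,-11.300]
hi = A.hi+B.hi = [27.5+9.9, 22.8+9.9, 9.6+9.9] = [37.400,32.700,19.500]
diag = √(50²+50²+30.8²) = √5948.64 = 77.127

min=[-12.600,-17.300,-11.300] max=[37.400,32.700,19.500] diag=77.127


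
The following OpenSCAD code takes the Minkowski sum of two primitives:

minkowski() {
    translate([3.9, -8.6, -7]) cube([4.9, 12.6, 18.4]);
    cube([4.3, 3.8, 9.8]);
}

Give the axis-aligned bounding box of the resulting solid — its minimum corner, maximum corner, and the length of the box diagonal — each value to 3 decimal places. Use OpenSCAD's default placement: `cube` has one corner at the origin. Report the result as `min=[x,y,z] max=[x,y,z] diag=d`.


A = translate([3.9, -8.6, -7]) cube([4.9, 12.6, 18.4]) → bbox [3.9,-8.6,-7] .. [8.8,4,11.4]
B = cube([4.3, 3.8, 9.8]) → bbox [0,0,0] .. [4.3,3.8,9.8]
lo = A.lo+B.lo = [3.9+0, -8.6+0, -7+0] = [3.900,-8.600,-7.000]
hi = A.hi+B.hi = [8.8+4.3, 4+3.8, 11.4+9.8] = [13.100,7.800,21.200]
diag = √(9.2²+16.4²+28.2²) = √1148.84 = 33.895

min=[3.900,-8.600,-7.000] max=[13.100,7.800,21.200] diag=33.895


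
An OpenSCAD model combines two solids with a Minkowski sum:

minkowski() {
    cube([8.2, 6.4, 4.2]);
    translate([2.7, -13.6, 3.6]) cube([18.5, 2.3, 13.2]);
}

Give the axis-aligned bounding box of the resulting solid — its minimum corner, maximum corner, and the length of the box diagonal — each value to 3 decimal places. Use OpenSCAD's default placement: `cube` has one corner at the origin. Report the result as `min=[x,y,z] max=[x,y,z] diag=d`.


min=[2.700,-13.600,3.600] max=[29.400,-4.900,21.000] diag=33.035

A = translate([2.7, -13.6, 3.6]) cube([18.5, 2.3, 13.2]) → bbox [2.7,-13.6,3.6] .. [21.2,-11.3,16.8]
B = cube([8.2, 6.4, 4.2]) → bbox [0,0,0] .. [8.2,6.4,4.2]
lo = A.lo+B.lo = [2.7+0, -13.6+0, 3.6+0] = [2.700,-13.600,3.600]
hi = A.hi+B.hi = [21.2+8.2, -11.3+6.4, 16.8+4.2] = [29.400,-4.900,21.000]
diag = √(26.7²+8.7²+17.4²) = √1091.34 = 33.035


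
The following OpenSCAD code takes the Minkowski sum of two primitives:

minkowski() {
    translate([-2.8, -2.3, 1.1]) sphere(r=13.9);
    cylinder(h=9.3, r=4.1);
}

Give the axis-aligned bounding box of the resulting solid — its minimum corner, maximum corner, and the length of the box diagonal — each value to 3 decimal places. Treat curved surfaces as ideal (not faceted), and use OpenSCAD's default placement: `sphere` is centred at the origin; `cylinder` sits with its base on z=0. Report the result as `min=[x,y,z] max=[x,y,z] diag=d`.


min=[-20.800,-20.300,-12.800] max=[15.200,15.700,24.300] diag=62.995

A = translate([-2.8, -2.3, 1.1]) sphere(r=13.9) → bbox [-16.7,-16.2,-12.8] .. [11.1,11.6,15]
B = cylinder(h=9.3, r=4.1) → bbox [-4.1,-4.1,0] .. [4.1,4.1,9.3]
lo = A.lo+B.lo = [-16.7-4.1, -16.2-4.1, -12.8+0] = [-20.800,-20.300,-12.800]
hi = A.hi+B.hi = [11.1+4.1, 11.6+4.1, 15+9.3] = [15.200,15.700,24.300]
diag = √(36²+36²+37.1²) = √3968.41 = 62.995


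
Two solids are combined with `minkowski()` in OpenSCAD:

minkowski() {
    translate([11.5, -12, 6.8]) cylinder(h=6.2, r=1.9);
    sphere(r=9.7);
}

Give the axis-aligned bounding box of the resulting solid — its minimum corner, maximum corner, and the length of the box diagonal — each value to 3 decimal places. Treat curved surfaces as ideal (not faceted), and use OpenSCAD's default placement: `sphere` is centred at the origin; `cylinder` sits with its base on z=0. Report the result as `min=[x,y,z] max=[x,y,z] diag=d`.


A = translate([11.5, -12, 6.8]) cylinder(h=6.2, r=1.9) → bbox [9.6,-13.9,6.8] .. [13.4,-10.1,13]
B = sphere(r=9.7) → bbox [-9.7,-9.7,-9.7] .. [9.7,9.7,9.7]
lo = A.lo+B.lo = [9.6-9.7, -13.9-9.7, 6.8-9.7] = [-0.100,-23.600,-2.900]
hi = A.hi+B.hi = [13.4+9.7, -10.1+9.7, 13+9.7] = [23.100,-0.400,22.700]
diag = √(23.2²+23.2²+25.6²) = √1731.84 = 41.615

min=[-0.100,-23.600,-2.900] max=[23.100,-0.400,22.700] diag=41.615


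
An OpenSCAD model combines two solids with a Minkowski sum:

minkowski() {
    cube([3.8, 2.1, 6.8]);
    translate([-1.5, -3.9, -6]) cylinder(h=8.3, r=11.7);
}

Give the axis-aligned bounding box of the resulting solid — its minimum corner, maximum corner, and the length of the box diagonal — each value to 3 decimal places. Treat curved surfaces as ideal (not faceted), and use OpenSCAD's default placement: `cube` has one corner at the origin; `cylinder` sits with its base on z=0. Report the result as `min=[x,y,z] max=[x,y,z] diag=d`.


A = translate([-1.5, -3.9, -6]) cylinder(h=8.3, r=11.7) → bbox [-13.2,-15.6,-6] .. [10.2,7.8,2.3]
B = cube([3.8, 2.1, 6.8]) → bbox [0,0,0] .. [3.8,2.1,6.8]
lo = A.lo+B.lo = [-13.2+0, -15.6+0, -6+0] = [-13.200,-15.600,-6.000]
hi = A.hi+B.hi = [10.2+3.8, 7.8+2.1, 2.3+6.8] = [14.000,9.900,9.100]
diag = √(27.2²+25.5²+15.1²) = √1618.1 = 40.226

min=[-13.200,-15.600,-6.000] max=[14.000,9.900,9.100] diag=40.226


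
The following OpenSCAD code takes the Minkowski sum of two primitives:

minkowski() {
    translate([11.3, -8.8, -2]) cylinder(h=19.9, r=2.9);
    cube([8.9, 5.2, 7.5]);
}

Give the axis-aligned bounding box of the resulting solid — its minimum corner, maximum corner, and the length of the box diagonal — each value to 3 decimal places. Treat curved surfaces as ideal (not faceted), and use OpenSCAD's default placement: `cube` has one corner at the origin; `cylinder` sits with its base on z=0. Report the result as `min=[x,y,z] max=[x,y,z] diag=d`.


A = translate([11.3, -8.8, -2]) cylinder(h=19.9, r=2.9) → bbox [8.4,-11.7,-2] .. [14.2,-5.9,17.9]
B = cube([8.9, 5.2, 7.5]) → bbox [0,0,0] .. [8.9,5.2,7.5]
lo = A.lo+B.lo = [8.4+0, -11.7+0, -2+0] = [8.400,-11.700,-2.000]
hi = A.hi+B.hi = [14.2+8.9, -5.9+5.2, 17.9+7.5] = [23.100,-0.700,25.400]
diag = √(14.7²+11²+27.4²) = √1087.85 = 32.983

min=[8.400,-11.700,-2.000] max=[23.100,-0.700,25.400] diag=32.983


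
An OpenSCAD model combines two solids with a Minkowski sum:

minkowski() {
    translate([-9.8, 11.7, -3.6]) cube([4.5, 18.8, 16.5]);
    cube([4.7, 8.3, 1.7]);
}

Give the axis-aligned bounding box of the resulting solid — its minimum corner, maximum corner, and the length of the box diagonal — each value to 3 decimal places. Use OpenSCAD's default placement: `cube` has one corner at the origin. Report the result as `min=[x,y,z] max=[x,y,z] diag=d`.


min=[-9.800,11.700,-3.600] max=[-0.600,38.800,14.600] diag=33.916

A = translate([-9.8, 11.7, -3.6]) cube([4.5, 18.8, 16.5]) → bbox [-9.8,11.7,-3.6] .. [-5.3,30.5,12.9]
B = cube([4.7, 8.3, 1.7]) → bbox [0,0,0] .. [4.7,8.3,1.7]
lo = A.lo+B.lo = [-9.8+0, 11.7+0, -3.6+0] = [-9.800,11.700,-3.600]
hi = A.hi+B.hi = [-5.3+4.7, 30.5+8.3, 12.9+1.7] = [-0.600,38.800,14.600]
diag = √(9.2²+27.1²+18.2²) = √1150.29 = 33.916


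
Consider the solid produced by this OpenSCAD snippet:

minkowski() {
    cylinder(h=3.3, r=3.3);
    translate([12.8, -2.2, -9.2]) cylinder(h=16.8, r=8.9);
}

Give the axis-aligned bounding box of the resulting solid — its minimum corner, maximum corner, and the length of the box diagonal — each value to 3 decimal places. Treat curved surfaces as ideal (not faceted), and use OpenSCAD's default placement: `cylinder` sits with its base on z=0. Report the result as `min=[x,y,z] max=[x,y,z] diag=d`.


min=[0.600,-14.400,-9.200] max=[25.000,10.000,10.900] diag=39.934

A = translate([12.8, -2.2, -9.2]) cylinder(h=16.8, r=8.9) → bbox [3.9,-11.1,-9.2] .. [21.7,6.7,7.6]
B = cylinder(h=3.3, r=3.3) → bbox [-3.3,-3.3,0] .. [3.3,3.3,3.3]
lo = A.lo+B.lo = [3.9-3.3, -11.1-3.3, -9.2+0] = [0.600,-14.400,-9.200]
hi = A.hi+B.hi = [21.7+3.3, 6.7+3.3, 7.6+3.3] = [25.000,10.000,10.900]
diag = √(24.4²+24.4²+20.1²) = √1594.73 = 39.934


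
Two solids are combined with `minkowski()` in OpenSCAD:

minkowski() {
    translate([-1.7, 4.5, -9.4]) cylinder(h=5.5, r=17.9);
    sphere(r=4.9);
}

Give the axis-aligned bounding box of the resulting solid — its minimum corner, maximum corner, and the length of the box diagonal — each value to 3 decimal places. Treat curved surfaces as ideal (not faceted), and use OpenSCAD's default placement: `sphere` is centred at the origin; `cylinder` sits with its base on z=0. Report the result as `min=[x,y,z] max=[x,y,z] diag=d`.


A = translate([-1.7, 4.5, -9.4]) cylinder(h=5.5, r=17.9) → bbox [-19.6,-13.4,-9.4] .. [16.2,22.4,-3.9]
B = sphere(r=4.9) → bbox [-4.9,-4.9,-4.9] .. [4.9,4.9,4.9]
lo = A.lo+B.lo = [-19.6-4.9, -13.4-4.9, -9.4-4.9] = [-24.500,-18.300,-14.300]
hi = A.hi+B.hi = [16.2+4.9, 22.4+4.9, -3.9+4.9] = [21.100,27.300,1.000]
diag = √(45.6²+45.6²+15.3²) = √4392.81 = 66.278

min=[-24.500,-18.300,-14.300] max=[21.100,27.300,1.000] diag=66.278


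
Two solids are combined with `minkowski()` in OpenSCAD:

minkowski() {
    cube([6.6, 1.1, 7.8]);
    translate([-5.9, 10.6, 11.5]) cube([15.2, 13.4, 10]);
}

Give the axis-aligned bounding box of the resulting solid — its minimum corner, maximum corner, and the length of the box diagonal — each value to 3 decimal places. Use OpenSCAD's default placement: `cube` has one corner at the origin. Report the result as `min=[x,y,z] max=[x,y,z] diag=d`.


A = translate([-5.9, 10.6, 11.5]) cube([15.2, 13.4, 10]) → bbox [-5.9,10.6,11.5] .. [9.3,24,21.5]
B = cube([6.6, 1.1, 7.8]) → bbox [0,0,0] .. [6.6,1.1,7.8]
lo = A.lo+B.lo = [-5.9+0, 10.6+0, 11.5+0] = [-5.900,10.600,11.500]
hi = A.hi+B.hi = [9.3+6.6, 24+1.1, 21.5+7.8] = [15.900,25.100,29.300]
diag = √(21.8²+14.5²+17.8²) = √1002.33 = 31.660

min=[-5.900,10.600,11.500] max=[15.900,25.100,29.300] diag=31.660


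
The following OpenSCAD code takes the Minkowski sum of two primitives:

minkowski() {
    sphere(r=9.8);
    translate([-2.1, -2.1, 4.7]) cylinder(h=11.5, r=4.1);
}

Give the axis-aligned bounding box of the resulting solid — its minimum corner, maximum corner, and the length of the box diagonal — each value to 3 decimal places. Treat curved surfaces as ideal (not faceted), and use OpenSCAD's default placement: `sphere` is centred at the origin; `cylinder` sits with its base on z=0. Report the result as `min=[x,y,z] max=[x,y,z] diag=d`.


A = translate([-2.1, -2.1, 4.7]) cylinder(h=11.5, r=4.1) → bbox [-6.2,-6.2,4.7] .. [2,2,16.2]
B = sphere(r=9.8) → bbox [-9.8,-9.8,-9.8] .. [9.8,9.8,9.8]
lo = A.lo+B.lo = [-6.2-9.8, -6.2-9.8, 4.7-9.8] = [-16.000,-16.000,-5.100]
hi = A.hi+B.hi = [2+9.8, 2+9.8, 16.2+9.8] = [11.800,11.800,26.000]
diag = √(27.8²+27.8²+31.1²) = √2512.89 = 50.129

min=[-16.000,-16.000,-5.100] max=[11.800,11.800,26.000] diag=50.129


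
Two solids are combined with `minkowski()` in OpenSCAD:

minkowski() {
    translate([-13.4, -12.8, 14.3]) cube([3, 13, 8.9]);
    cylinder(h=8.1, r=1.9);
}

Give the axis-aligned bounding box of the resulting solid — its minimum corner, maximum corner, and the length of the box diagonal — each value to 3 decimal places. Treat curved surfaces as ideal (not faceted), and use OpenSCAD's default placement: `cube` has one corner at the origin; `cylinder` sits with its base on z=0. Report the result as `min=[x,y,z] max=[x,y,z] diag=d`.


min=[-15.300,-14.700,14.300] max=[-8.500,2.100,31.300] diag=24.849

A = translate([-13.4, -12.8, 14.3]) cube([3, 13, 8.9]) → bbox [-13.4,-12.8,14.3] .. [-10.4,0.2,23.2]
B = cylinder(h=8.1, r=1.9) → bbox [-1.9,-1.9,0] .. [1.9,1.9,8.1]
lo = A.lo+B.lo = [-13.4-1.9, -12.8-1.9, 14.3+0] = [-15.300,-14.700,14.300]
hi = A.hi+B.hi = [-10.4+1.9, 0.2+1.9, 23.2+8.1] = [-8.500,2.100,31.300]
diag = √(6.8²+16.8²+17²) = √617.48 = 24.849


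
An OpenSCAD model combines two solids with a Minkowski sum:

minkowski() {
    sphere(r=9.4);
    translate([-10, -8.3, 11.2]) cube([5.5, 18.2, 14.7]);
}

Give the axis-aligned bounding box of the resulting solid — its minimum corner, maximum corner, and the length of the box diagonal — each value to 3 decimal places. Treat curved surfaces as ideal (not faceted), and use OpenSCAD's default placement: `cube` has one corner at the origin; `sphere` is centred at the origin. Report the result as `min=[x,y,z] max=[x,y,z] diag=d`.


A = translate([-10, -8.3, 11.2]) cube([5.5, 18.2, 14.7]) → bbox [-10,-8.3,11.2] .. [-4.5,9.9,25.9]
B = sphere(r=9.4) → bbox [-9.4,-9.4,-9.4] .. [9.4,9.4,9.4]
lo = A.lo+B.lo = [-10-9.4, -8.3-9.4, 11.2-9.4] = [-19.400,-17.700,1.800]
hi = A.hi+B.hi = [-4.5+9.4, 9.9+9.4, 25.9+9.4] = [4.900,19.300,35.300]
diag = √(24.3²+37²+33.5²) = √3081.74 = 55.513

min=[-19.400,-17.700,1.800] max=[4.900,19.300,35.300] diag=55.513


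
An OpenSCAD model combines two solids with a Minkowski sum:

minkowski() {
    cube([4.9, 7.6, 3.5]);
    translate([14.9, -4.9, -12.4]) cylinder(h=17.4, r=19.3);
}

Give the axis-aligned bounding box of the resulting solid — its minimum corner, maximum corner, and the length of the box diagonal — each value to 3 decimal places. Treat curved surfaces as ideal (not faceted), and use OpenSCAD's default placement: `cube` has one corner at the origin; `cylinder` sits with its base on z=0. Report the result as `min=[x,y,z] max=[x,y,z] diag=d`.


min=[-4.400,-24.200,-12.400] max=[39.100,22.000,8.500] diag=66.809

A = translate([14.9, -4.9, -12.4]) cylinder(h=17.4, r=19.3) → bbox [-4.4,-24.2,-12.4] .. [34.2,14.4,5]
B = cube([4.9, 7.6, 3.5]) → bbox [0,0,0] .. [4.9,7.6,3.5]
lo = A.lo+B.lo = [-4.4+0, -24.2+0, -12.4+0] = [-4.400,-24.200,-12.400]
hi = A.hi+B.hi = [34.2+4.9, 14.4+7.6, 5+3.5] = [39.100,22.000,8.500]
diag = √(43.5²+46.2²+20.9²) = √4463.5 = 66.809


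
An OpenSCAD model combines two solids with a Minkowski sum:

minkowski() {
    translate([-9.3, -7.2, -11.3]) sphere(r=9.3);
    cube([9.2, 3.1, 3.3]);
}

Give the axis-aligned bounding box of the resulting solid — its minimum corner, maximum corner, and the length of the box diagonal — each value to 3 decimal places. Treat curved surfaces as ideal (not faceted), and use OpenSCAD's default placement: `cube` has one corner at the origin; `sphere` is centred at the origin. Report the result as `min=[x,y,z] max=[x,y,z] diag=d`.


min=[-18.600,-16.500,-20.600] max=[9.200,5.200,1.300] diag=41.513

A = translate([-9.3, -7.2, -11.3]) sphere(r=9.3) → bbox [-18.6,-16.5,-20.6] .. [0,2.1,-2]
B = cube([9.2, 3.1, 3.3]) → bbox [0,0,0] .. [9.2,3.1,3.3]
lo = A.lo+B.lo = [-18.6+0, -16.5+0, -20.6+0] = [-18.600,-16.500,-20.600]
hi = A.hi+B.hi = [0+9.2, 2.1+3.1, -2+3.3] = [9.200,5.200,1.300]
diag = √(27.8²+21.7²+21.9²) = √1723.34 = 41.513


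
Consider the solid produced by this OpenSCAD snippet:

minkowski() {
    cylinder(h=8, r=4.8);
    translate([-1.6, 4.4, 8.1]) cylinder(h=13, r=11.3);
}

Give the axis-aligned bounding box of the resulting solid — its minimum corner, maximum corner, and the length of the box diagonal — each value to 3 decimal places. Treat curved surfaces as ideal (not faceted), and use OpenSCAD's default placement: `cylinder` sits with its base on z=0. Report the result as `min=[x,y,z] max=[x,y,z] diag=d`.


A = translate([-1.6, 4.4, 8.1]) cylinder(h=13, r=11.3) → bbox [-12.9,-6.9,8.1] .. [9.7,15.7,21.1]
B = cylinder(h=8, r=4.8) → bbox [-4.8,-4.8,0] .. [4.8,4.8,8]
lo = A.lo+B.lo = [-12.9-4.8, -6.9-4.8, 8.1+0] = [-17.700,-11.700,8.100]
hi = A.hi+B.hi = [9.7+4.8, 15.7+4.8, 21.1+8] = [14.500,20.500,29.100]
diag = √(32.2²+32.2²+21²) = √2514.68 = 50.147

min=[-17.700,-11.700,8.100] max=[14.500,20.500,29.100] diag=50.147


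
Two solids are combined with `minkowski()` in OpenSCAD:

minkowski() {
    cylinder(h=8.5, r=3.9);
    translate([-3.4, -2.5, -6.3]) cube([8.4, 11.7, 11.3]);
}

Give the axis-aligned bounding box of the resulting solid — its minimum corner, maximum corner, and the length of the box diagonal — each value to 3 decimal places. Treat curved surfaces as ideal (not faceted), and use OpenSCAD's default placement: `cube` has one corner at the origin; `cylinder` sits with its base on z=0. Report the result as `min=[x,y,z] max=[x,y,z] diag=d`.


min=[-7.300,-6.400,-6.300] max=[8.900,13.100,13.500] diag=32.167

A = translate([-3.4, -2.5, -6.3]) cube([8.4, 11.7, 11.3]) → bbox [-3.4,-2.5,-6.3] .. [5,9.2,5]
B = cylinder(h=8.5, r=3.9) → bbox [-3.9,-3.9,0] .. [3.9,3.9,8.5]
lo = A.lo+B.lo = [-3.4-3.9, -2.5-3.9, -6.3+0] = [-7.300,-6.400,-6.300]
hi = A.hi+B.hi = [5+3.9, 9.2+3.9, 5+8.5] = [8.900,13.100,13.500]
diag = √(16.2²+19.5²+19.8²) = √1034.73 = 32.167


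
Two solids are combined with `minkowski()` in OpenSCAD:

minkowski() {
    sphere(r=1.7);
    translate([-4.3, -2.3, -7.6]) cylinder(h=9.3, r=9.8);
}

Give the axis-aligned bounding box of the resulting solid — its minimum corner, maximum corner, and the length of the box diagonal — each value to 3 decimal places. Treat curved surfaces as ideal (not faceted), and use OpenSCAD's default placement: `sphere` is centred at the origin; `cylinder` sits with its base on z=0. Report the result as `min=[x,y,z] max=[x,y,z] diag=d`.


min=[-15.800,-13.800,-9.300] max=[7.200,9.200,3.400] diag=34.918

A = translate([-4.3, -2.3, -7.6]) cylinder(h=9.3, r=9.8) → bbox [-14.1,-12.1,-7.6] .. [5.5,7.5,1.7]
B = sphere(r=1.7) → bbox [-1.7,-1.7,-1.7] .. [1.7,1.7,1.7]
lo = A.lo+B.lo = [-14.1-1.7, -12.1-1.7, -7.6-1.7] = [-15.800,-13.800,-9.300]
hi = A.hi+B.hi = [5.5+1.7, 7.5+1.7, 1.7+1.7] = [7.200,9.200,3.400]
diag = √(23²+23²+12.7²) = √1219.29 = 34.918


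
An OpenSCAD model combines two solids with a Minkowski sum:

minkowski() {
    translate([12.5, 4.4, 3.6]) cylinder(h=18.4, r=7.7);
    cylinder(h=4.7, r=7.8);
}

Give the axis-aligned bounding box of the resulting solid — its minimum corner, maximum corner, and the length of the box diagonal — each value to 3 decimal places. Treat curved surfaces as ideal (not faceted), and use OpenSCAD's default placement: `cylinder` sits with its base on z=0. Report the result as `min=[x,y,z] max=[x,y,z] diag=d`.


min=[-3.000,-11.100,3.600] max=[28.000,19.900,26.700] diag=49.554

A = translate([12.5, 4.4, 3.6]) cylinder(h=18.4, r=7.7) → bbox [4.8,-3.3,3.6] .. [20.2,12.1,22]
B = cylinder(h=4.7, r=7.8) → bbox [-7.8,-7.8,0] .. [7.8,7.8,4.7]
lo = A.lo+B.lo = [4.8-7.8, -3.3-7.8, 3.6+0] = [-3.000,-11.100,3.600]
hi = A.hi+B.hi = [20.2+7.8, 12.1+7.8, 22+4.7] = [28.000,19.900,26.700]
diag = √(31²+31²+23.1²) = √2455.61 = 49.554


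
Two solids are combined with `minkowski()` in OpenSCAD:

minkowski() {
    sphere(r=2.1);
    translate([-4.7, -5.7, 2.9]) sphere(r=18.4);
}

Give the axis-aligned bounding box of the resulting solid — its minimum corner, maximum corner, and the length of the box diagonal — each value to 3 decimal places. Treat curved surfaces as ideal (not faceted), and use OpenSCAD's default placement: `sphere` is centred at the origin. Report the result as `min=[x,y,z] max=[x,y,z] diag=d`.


min=[-25.200,-26.200,-17.600] max=[15.800,14.800,23.400] diag=71.014

A = translate([-4.7, -5.7, 2.9]) sphere(r=18.4) → bbox [-23.1,-24.1,-15.5] .. [13.7,12.7,21.3]
B = sphere(r=2.1) → bbox [-2.1,-2.1,-2.1] .. [2.1,2.1,2.1]
lo = A.lo+B.lo = [-23.1-2.1, -24.1-2.1, -15.5-2.1] = [-25.200,-26.200,-17.600]
hi = A.hi+B.hi = [13.7+2.1, 12.7+2.1, 21.3+2.1] = [15.800,14.800,23.400]
diag = √(41²+41²+41²) = √5043 = 71.014


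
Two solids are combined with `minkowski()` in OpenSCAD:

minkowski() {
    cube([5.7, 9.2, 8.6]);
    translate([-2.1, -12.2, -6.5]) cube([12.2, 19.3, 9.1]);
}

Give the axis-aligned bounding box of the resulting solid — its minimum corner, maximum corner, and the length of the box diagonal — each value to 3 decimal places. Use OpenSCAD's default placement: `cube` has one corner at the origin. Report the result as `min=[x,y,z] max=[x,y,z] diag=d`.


A = translate([-2.1, -12.2, -6.5]) cube([12.2, 19.3, 9.1]) → bbox [-2.1,-12.2,-6.5] .. [10.1,7.1,2.6]
B = cube([5.7, 9.2, 8.6]) → bbox [0,0,0] .. [5.7,9.2,8.6]
lo = A.lo+B.lo = [-2.1+0, -12.2+0, -6.5+0] = [-2.100,-12.200,-6.500]
hi = A.hi+B.hi = [10.1+5.7, 7.1+9.2, 2.6+8.6] = [15.800,16.300,11.200]
diag = √(17.9²+28.5²+17.7²) = √1445.95 = 38.026

min=[-2.100,-12.200,-6.500] max=[15.800,16.300,11.200] diag=38.026


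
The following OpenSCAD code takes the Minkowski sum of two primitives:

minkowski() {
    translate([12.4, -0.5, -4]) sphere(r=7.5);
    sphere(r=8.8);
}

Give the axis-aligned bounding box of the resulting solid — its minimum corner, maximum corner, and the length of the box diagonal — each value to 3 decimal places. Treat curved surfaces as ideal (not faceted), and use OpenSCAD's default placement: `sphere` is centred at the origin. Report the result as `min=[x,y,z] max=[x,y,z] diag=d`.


min=[-3.900,-16.800,-20.300] max=[28.700,15.800,12.300] diag=56.465

A = translate([12.4, -0.5, -4]) sphere(r=7.5) → bbox [4.9,-8,-11.5] .. [19.9,7,3.5]
B = sphere(r=8.8) → bbox [-8.8,-8.8,-8.8] .. [8.8,8.8,8.8]
lo = A.lo+B.lo = [4.9-8.8, -8-8.8, -11.5-8.8] = [-3.900,-16.800,-20.300]
hi = A.hi+B.hi = [19.9+8.8, 7+8.8, 3.5+8.8] = [28.700,15.800,12.300]
diag = √(32.6²+32.6²+32.6²) = √3188.28 = 56.465


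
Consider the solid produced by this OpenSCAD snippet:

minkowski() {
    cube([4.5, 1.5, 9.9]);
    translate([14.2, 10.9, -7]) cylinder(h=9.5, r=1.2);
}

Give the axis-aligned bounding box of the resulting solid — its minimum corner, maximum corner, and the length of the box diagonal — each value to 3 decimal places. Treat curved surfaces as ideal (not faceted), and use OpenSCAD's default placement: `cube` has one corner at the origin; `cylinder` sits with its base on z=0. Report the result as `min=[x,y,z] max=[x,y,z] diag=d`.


A = translate([14.2, 10.9, -7]) cylinder(h=9.5, r=1.2) → bbox [13,9.7,-7] .. [15.4,12.1,2.5]
B = cube([4.5, 1.5, 9.9]) → bbox [0,0,0] .. [4.5,1.5,9.9]
lo = A.lo+B.lo = [13+0, 9.7+0, -7+0] = [13.000,9.700,-7.000]
hi = A.hi+B.hi = [15.4+4.5, 12.1+1.5, 2.5+9.9] = [19.900,13.600,12.400]
diag = √(6.9²+3.9²+19.4²) = √439.18 = 20.957

min=[13.000,9.700,-7.000] max=[19.900,13.600,12.400] diag=20.957


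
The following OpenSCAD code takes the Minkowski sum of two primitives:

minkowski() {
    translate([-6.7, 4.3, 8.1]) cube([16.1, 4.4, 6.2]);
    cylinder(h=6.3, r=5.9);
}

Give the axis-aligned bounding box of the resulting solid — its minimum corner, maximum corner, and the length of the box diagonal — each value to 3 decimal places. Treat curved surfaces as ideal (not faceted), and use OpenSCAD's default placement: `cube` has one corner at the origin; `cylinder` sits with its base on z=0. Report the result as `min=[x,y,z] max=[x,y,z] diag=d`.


A = translate([-6.7, 4.3, 8.1]) cube([16.1, 4.4, 6.2]) → bbox [-6.7,4.3,8.1] .. [9.4,8.7,14.3]
B = cylinder(h=6.3, r=5.9) → bbox [-5.9,-5.9,0] .. [5.9,5.9,6.3]
lo = A.lo+B.lo = [-6.7-5.9, 4.3-5.9, 8.1+0] = [-12.600,-1.600,8.100]
hi = A.hi+B.hi = [9.4+5.9, 8.7+5.9, 14.3+6.3] = [15.300,14.600,20.600]
diag = √(27.9²+16.2²+12.5²) = √1197.1 = 34.599

min=[-12.600,-1.600,8.100] max=[15.300,14.600,20.600] diag=34.599
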